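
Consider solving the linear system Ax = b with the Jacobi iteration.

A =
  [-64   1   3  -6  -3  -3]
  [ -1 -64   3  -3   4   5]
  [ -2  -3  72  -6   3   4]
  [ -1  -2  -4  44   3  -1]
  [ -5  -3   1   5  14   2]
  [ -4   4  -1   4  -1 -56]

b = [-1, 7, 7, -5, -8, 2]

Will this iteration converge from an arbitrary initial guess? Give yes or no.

Split A = D + L + U, D = diag(-64, -64, 72, 44, 14, -56).
T_J = -D⁻¹(L+U): T[3,4] = -(3)/(44) = -0.0682; T[3,3] = 0.
  T[0,:] = [+0.0000 +0.0156 +0.0469 -0.0938 -0.0469 -0.0469]
  T[1,:] = [-0.0156 +0.0000 +0.0469 -0.0469 +0.0625 +0.0781]
  T[2,:] = [+0.0278 +0.0417 +0.0000 +0.0833 -0.0417 -0.0556]
  T[3,:] = [+0.0227 +0.0455 +0.0909 +0.0000 -0.0682 +0.0227]
  T[4,:] = [+0.3571 +0.2143 -0.0714 -0.3571 +0.0000 -0.1429]
  T[5,:] = [-0.0714 +0.0714 -0.0179 +0.0714 -0.0179 +0.0000]
moduli |λ_i(T)| = 0.2109, 0.1609, 0.1267, 0.1267, 0.0862, 0.0619.
spectral radius ρ = 0.2109; 0.2109 < 1: convergent.

yes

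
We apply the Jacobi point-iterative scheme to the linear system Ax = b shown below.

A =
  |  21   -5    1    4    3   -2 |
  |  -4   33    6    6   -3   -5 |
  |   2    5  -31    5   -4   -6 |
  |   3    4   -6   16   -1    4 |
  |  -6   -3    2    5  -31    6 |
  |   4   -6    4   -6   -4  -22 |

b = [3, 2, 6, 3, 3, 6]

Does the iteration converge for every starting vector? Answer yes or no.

A = D + L + U where D = diag(21, 33, -31, 16, -31, -22).
Jacobi T = -D⁻¹(L+U): T[5,3] = -(-6)/(-22) = -0.2727; T[5,5] = 0.
  T[0,:] = [+0.0000 +0.2381 -0.0476 -0.1905 -0.1429 +0.0952]
  T[1,:] = [+0.1212 +0.0000 -0.1818 -0.1818 +0.0909 +0.1515]
  T[2,:] = [+0.0645 +0.1613 +0.0000 +0.1613 -0.1290 -0.1935]
  T[3,:] = [-0.1875 -0.2500 +0.3750 +0.0000 +0.0625 -0.2500]
  T[4,:] = [-0.1935 -0.0968 +0.0645 +0.1613 +0.0000 +0.1935]
  T[5,:] = [+0.1818 -0.2727 +0.1818 -0.2727 -0.1818 +0.0000]
|eigenvalues of T|: 0.5463, 0.3935, 0.3585, 0.3585, 0.2456, 0.0009.
ρ(T) = max|λ| = 0.5463; 0.5463 < 1 ⇒ converges.

yes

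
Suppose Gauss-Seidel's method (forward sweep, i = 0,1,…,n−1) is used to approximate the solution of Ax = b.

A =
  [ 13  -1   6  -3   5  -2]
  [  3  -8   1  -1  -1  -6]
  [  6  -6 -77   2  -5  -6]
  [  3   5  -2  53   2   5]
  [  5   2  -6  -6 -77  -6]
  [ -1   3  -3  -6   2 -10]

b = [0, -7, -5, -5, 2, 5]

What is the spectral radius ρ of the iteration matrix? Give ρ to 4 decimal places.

0.2161

Split A = D + L + U, D = diag(13, -8, -77, 53, -77, -10).
T_GS = -(D+L)⁻¹U: row 0 first, T[0,4] = -(5)/(13) = -0.3846; later rows by forward substitution.
  T[0,:] = [+0.0000 +0.0769 -0.4615 +0.2308 -0.3846 +0.1538]
  T[1,:] = [+0.0000 +0.0288 -0.0481 -0.0385 -0.2692 -0.6923]
  T[2,:] = [+0.0000 +0.0037 -0.0322 +0.0470 -0.0739 -0.0120]
  T[3,:] = [+0.0000 -0.0069 +0.0294 -0.0077 +0.0066 -0.0382]
  T[4,:] = [+0.0000 +0.0060 -0.0310 +0.0109 -0.0267 -0.0820]
  T[5,:] = [+0.0000 +0.0052 +0.0175 -0.0419 -0.0295 -0.2130]
|roots of det(T-λI)|: 0.2161, 0.0710, 0.0246, 0.0210, 0.0093, 0.0000.
ρ(T) = max|λ| = 0.2161; 0.2161 < 1, so it converges for any x₀.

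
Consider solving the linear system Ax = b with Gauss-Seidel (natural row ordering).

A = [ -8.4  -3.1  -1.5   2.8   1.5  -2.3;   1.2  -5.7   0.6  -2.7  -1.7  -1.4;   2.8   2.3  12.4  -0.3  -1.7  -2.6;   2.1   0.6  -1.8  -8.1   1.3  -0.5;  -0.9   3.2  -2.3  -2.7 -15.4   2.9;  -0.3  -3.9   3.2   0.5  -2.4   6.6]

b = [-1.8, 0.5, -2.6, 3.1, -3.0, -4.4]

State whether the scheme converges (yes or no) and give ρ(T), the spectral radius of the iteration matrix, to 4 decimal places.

Split A = D + L + U, D = diag(-8.4, -5.7, 12.4, -8.1, -15.4, 6.6).
GS T = -(D+L)⁻¹U: row 0 first, T[0,2] = -(-1.5)/(-8.4) = -0.1786; later rows by forward substitution.
  T[0,:] = [+0.0000  -0.3690  -0.1786  +0.3333  +0.1786  -0.2738]
  T[1,:] = [+0.0000  -0.0777  +0.0677  -0.4035  -0.2607  -0.3033]
  T[2,:] = [+0.0000  +0.0977  +0.0278  +0.0238  +0.1451  +0.3278]
  T[3,:] = [+0.0000  -0.1232  -0.0475  +0.0512  +0.1552  -0.2280]
  T[4,:] = [+0.0000  +0.0124  +0.0287  -0.1159  -0.1135  +0.1323]
  T[5,:] = [+0.0000  -0.0962  +0.0324  -0.2808  -0.2693  -0.2852]
moduli |λ_i(T)| = 0.5535, 0.1859, 0.1131, 0.1131, 0.0010, 0.0000.
ρ(T) = max|λ| = 0.5535; 0.5535 < 1 ⇒ converges.

yes, ρ = 0.5535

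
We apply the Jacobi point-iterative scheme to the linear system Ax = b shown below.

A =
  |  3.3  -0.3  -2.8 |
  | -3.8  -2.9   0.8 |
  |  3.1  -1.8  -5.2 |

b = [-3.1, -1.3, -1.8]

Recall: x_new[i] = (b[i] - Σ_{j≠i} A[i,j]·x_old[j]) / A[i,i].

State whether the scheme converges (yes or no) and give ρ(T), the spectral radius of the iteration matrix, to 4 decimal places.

yes, ρ = 0.8673

Split A = D + L + U, D = diag(3.3, -2.9, -5.2).
T_J = -D⁻¹(L+U): T[0,2] = -(-2.8)/(3.3) = +0.8485; T[0,0] = 0.
  T[0,:] = [+0.0000, +0.0909, +0.8485]
  T[1,:] = [-1.3103, +0.0000, +0.2759]
  T[2,:] = [+0.5962, -0.3462, +0.0000]
|eigenvalues of T|: 0.8673, 0.6790, 0.6790.
spectral radius ρ = 0.8673; 0.8673 < 1 ⇒ converges.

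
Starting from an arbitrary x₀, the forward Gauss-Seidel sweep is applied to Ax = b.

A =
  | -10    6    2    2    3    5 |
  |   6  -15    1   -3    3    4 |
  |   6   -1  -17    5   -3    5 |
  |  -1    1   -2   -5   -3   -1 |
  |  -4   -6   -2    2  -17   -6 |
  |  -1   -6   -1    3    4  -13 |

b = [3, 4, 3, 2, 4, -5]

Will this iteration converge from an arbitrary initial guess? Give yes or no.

yes

Split A = D + L + U, D = diag(-10, -15, -17, -5, -17, -13).
Gauss-Seidel: T = -(D+L)⁻¹U, row 0 first, T[0,3] = -(2)/(-10) = +0.2000; later rows by forward substitution.
  T[0,:] = [+0.0000  +0.6000  +0.2000  +0.2000  +0.3000  +0.5000]
  T[1,:] = [+0.0000  +0.2400  +0.1467  -0.1200  +0.3200  +0.4667]
  T[2,:] = [+0.0000  +0.1976  +0.0620  +0.3718  -0.0894  +0.4431]
  T[3,:] = [+0.0000  -0.1511  -0.0355  -0.2127  -0.5602  -0.3839]
  T[4,:] = [+0.0000  -0.2669  -0.1103  -0.0735  -0.2389  -0.7326]
  T[5,:] = [+0.0000  -0.2891  -0.1300  -0.0603  -0.3667  -0.6019]
moduli |λ_i(T)| = 0.8218, 0.1482, 0.1482, 0.1030, 0.1030, 0.0000.
ρ(T) = max|λ| = 0.8218; 0.8218 < 1, so it converges for any x₀.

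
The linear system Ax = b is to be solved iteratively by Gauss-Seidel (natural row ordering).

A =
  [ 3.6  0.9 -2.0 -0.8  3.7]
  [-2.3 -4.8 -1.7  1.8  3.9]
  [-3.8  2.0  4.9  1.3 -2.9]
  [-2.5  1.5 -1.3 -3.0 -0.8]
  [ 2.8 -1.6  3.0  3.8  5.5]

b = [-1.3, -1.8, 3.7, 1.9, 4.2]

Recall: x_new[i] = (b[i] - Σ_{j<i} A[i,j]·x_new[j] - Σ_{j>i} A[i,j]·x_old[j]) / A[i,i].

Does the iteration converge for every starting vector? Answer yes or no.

no

A = D + L + U where D = diag(3.6, -4.8, 4.9, -3, 5.5).
Gauss-Seidel: T = -(D+L)⁻¹U, row 0 first, T[0,4] = -(3.7)/(3.6) = -1.0278; later rows by forward substitution.
  T[0,:] = [+0.0000 -0.2500 +0.5556 +0.2222 -1.0278]
  T[1,:] = [+0.0000 +0.1198 -0.6204 +0.2685 +1.3050]
  T[2,:] = [+0.0000 -0.2428 +0.6841 -0.2026 -0.7379]
  T[3,:] = [+0.0000 +0.3734 -1.0696 +0.0369 +1.5620]
  T[4,:] = [+0.0000 +0.0365 -0.0974 +0.0500 +0.2261]
|λ(T)| sorted: 1.3318, 0.2717, 0.0973, 0.0906, 0.0000.
ρ = 1.3318; 1.3318 > 1: divergent.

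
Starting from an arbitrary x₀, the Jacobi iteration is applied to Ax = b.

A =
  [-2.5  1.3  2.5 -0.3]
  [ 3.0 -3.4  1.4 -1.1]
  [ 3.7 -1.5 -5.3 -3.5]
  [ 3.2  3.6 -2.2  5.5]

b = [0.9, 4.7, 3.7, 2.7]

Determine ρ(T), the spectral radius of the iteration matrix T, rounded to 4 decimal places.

Split A = D + L + U, D = diag(-2.5, -3.4, -5.3, 5.5).
Jacobi T = -D⁻¹(L+U): T[2,1] = -(-1.5)/(-5.3) = -0.2830; T[2,2] = 0.
  T[0,:] = [+0.0000, +0.5200, +1.0000, -0.1200]
  T[1,:] = [+0.8824, +0.0000, +0.4118, -0.3235]
  T[2,:] = [+0.6981, -0.2830, +0.0000, -0.6604]
  T[3,:] = [-0.5818, -0.6545, +0.4000, +0.0000]
|roots of det(T-λI)|: 1.3237, 0.9067, 0.5623, 0.5623.
ρ(T) = max|λ| = 1.3237; 1.3237 > 1 ⇒ diverges.

1.3237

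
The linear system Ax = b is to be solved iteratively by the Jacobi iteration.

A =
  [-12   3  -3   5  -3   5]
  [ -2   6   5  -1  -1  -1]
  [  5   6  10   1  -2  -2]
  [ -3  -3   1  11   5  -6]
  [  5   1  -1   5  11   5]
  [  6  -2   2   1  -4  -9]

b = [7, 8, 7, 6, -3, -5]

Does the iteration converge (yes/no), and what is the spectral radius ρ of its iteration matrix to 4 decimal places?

Let D = diag(-12, 6, 10, 11, 11, -9); L, U the strict triangles.
Jacobi: T = -D⁻¹(L+U), T[3,1] = -(-3)/(11) = +0.2727; T[3,3] = 0.
  T[0,:] = [+0.0000, +0.2500, -0.2500, +0.4167, -0.2500, +0.4167]
  T[1,:] = [+0.3333, +0.0000, -0.8333, +0.1667, +0.1667, +0.1667]
  T[2,:] = [-0.5000, -0.6000, +0.0000, -0.1000, +0.2000, +0.2000]
  T[3,:] = [+0.2727, +0.2727, -0.0909, +0.0000, -0.4545, +0.5455]
  T[4,:] = [-0.4545, -0.0909, +0.0909, -0.4545, +0.0000, -0.4545]
  T[5,:] = [+0.6667, -0.2222, +0.2222, +0.1111, -0.4444, +0.0000]
eigenvalue magnitudes: 1.3595, 0.7855, 0.7310, 0.5352, 0.5352, 0.3232.
ρ = 1.3595; 1.3595 > 1: divergent.

no, ρ = 1.3595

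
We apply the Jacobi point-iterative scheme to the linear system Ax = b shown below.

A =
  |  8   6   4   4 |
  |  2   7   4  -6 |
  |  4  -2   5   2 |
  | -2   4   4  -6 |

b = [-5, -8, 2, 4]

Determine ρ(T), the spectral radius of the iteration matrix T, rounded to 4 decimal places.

Split A = D + L + U, D = diag(8, 7, 5, -6).
Jacobi T = -D⁻¹(L+U): T[3,2] = -(4)/(-6) = +0.6667; T[3,3] = 0.
  T[0,:] = [+0.0000 -0.7500 -0.5000 -0.5000]
  T[1,:] = [-0.2857 +0.0000 -0.5714 +0.8571]
  T[2,:] = [-0.8000 +0.4000 +0.0000 -0.4000]
  T[3,:] = [-0.3333 +0.6667 +0.6667 +0.0000]
|eigenvalues of T|: 1.2133, 0.5690, 0.4983, 0.4983.
spectral radius ρ = 1.2133; 1.2133 > 1 ⇒ diverges.

1.2133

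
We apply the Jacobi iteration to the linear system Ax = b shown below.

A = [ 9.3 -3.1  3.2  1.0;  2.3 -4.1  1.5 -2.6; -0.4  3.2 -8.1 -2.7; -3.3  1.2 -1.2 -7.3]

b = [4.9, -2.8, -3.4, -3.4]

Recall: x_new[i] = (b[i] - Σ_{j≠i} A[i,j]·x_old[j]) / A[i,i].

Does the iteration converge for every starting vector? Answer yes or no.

Split A = D + L + U, D = diag(9.3, -4.1, -8.1, -7.3).
T_J = -D⁻¹(L+U): T[0,1] = -(-3.1)/(9.3) = +0.3333; T[0,0] = 0.
  T[0,:] = [+0.0000  +0.3333  -0.3441  -0.1075]
  T[1,:] = [+0.5610  +0.0000  +0.3659  -0.6341]
  T[2,:] = [-0.0494  +0.3951  +0.0000  -0.3333]
  T[3,:] = [-0.4521  +0.1644  -0.1644  +0.0000]
eigenvalue magnitudes: 0.5715, 0.4124, 0.4124, 0.2365.
ρ = 0.5715; 0.5715 < 1: convergent.

yes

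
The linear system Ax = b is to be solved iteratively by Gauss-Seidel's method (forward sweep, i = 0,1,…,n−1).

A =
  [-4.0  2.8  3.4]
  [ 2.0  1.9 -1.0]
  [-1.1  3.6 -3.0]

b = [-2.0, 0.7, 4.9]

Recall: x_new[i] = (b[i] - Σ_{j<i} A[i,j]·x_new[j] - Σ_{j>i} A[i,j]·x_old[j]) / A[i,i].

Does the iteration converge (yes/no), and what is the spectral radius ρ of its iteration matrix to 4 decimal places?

no, ρ = 1.3937

Diagonal D = diag(-4, 1.9, -3); L, U strict lower/upper.
T_GS = -(D+L)⁻¹U: row 0 first, T[0,2] = -(3.4)/(-4) = +0.8500; later rows by forward substitution.
  T[0,:] = [+0.0000, +0.7000, +0.8500]
  T[1,:] = [+0.0000, -0.7368, -0.3684]
  T[2,:] = [+0.0000, -1.1409, -0.7538]
moduli |λ_i(T)| = 1.3937, 0.0969, 0.0000.
ρ(T) = max|λ| = 1.3937; 1.3937 > 1, so it fails to converge.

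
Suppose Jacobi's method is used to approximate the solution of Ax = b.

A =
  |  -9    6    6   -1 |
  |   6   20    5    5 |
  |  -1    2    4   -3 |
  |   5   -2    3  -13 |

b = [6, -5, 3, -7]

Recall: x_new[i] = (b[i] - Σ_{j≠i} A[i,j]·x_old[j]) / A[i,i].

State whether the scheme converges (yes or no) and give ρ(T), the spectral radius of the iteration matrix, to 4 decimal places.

Diagonal D = diag(-9, 20, 4, -13); L, U strict lower/upper.
Jacobi: T = -D⁻¹(L+U), T[1,0] = -(6)/(20) = -0.3000; T[1,1] = 0.
  T[0,:] = [+0.0000, +0.6667, +0.6667, -0.1111]
  T[1,:] = [-0.3000, +0.0000, -0.2500, -0.2500]
  T[2,:] = [+0.2500, -0.5000, +0.0000, +0.7500]
  T[3,:] = [+0.3846, -0.1538, +0.2308, +0.0000]
|eigenvalues of T|: 0.7767, 0.5088, 0.5088, 0.1296.
ρ = 0.7767; 0.7767 < 1, so it converges for any x₀.

yes, ρ = 0.7767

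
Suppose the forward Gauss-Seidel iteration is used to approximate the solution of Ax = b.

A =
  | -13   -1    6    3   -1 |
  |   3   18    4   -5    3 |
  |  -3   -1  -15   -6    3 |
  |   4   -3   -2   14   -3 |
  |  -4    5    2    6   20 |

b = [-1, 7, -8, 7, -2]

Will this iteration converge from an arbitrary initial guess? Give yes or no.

Write A = D+L+U with D = diag(-13, 18, -15, 14, 20).
GS T = -(D+L)⁻¹U: row 0 first, T[0,3] = -(3)/(-13) = +0.2308; later rows by forward substitution.
  T[0,:] = [+0.0000  -0.0769  +0.4615  +0.2308  -0.0769]
  T[1,:] = [+0.0000  +0.0128  -0.2991  +0.2393  -0.1538]
  T[2,:] = [+0.0000  +0.0145  -0.0724  -0.4621  +0.2256]
  T[3,:] = [+0.0000  +0.0268  -0.2063  -0.0807  +0.2355]
  T[4,:] = [+0.0000  -0.0281  +0.2362  +0.0567  -0.0701]
eigenvalue magnitudes: 0.5442, 0.1809, 0.1809, 0.0165, 0.0000.
spectral radius ρ = 0.5442; 0.5442 < 1: convergent.

yes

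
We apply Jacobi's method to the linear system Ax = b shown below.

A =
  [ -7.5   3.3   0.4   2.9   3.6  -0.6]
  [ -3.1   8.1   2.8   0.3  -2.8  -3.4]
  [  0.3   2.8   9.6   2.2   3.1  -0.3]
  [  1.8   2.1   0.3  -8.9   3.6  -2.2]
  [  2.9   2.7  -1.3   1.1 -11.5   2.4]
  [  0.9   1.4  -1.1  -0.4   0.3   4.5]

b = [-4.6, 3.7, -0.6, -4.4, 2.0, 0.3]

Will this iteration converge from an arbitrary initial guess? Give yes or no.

yes

Diagonal D = diag(-7.5, 8.1, 9.6, -8.9, -11.5, 4.5); L, U strict lower/upper.
Jacobi T = -D⁻¹(L+U): T[0,5] = -(-0.6)/(-7.5) = -0.0800; T[0,0] = 0.
  T[0,:] = [+0.0000 +0.4400 +0.0533 +0.3867 +0.4800 -0.0800]
  T[1,:] = [+0.3827 +0.0000 -0.3457 -0.0370 +0.3457 +0.4198]
  T[2,:] = [-0.0312 -0.2917 +0.0000 -0.2292 -0.3229 +0.0312]
  T[3,:] = [+0.2022 +0.2360 +0.0337 +0.0000 +0.4045 -0.2472]
  T[4,:] = [+0.2522 +0.2348 -0.1130 +0.0957 +0.0000 +0.2087]
  T[5,:] = [-0.2000 -0.3111 +0.2444 +0.0889 -0.0667 +0.0000]
|roots of det(T-λI)|: 0.8348, 0.4692, 0.2862, 0.1964, 0.1964, 0.0031.
ρ(T) = max|λ| = 0.8348; 0.8348 < 1 ⇒ converges.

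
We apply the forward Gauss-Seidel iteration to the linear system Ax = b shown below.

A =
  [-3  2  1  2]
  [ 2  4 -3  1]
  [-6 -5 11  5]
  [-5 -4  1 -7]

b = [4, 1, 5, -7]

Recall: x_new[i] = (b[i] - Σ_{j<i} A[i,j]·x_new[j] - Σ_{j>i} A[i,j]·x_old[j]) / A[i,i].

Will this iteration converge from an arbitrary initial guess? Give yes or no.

yes

A = D + L + U where D = diag(-3, 4, 11, -7).
T_GS = -(D+L)⁻¹U: row 0 first, T[0,1] = -(2)/(-3) = +0.6667; later rows by forward substitution.
  T[0,:] = [+0.0000  +0.6667  +0.3333  +0.6667]
  T[1,:] = [+0.0000  -0.3333  +0.5833  -0.5833]
  T[2,:] = [+0.0000  +0.2121  +0.4470  -0.3561]
  T[3,:] = [+0.0000  -0.2554  -0.5076  -0.1937]
|roots of det(T-λI)|: 0.8623, 0.6551, 0.2874, 0.0000.
ρ = 0.8623; 0.8623 < 1: convergent.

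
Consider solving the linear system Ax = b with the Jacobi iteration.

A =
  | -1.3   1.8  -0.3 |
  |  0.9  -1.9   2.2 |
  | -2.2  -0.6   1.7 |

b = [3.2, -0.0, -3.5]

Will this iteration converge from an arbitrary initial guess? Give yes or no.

no

Let D = diag(-1.3, -1.9, 1.7); L, U the strict triangles.
T_J = -D⁻¹(L+U): T[2,1] = -(-0.6)/(1.7) = +0.3529; T[2,2] = 0.
  T[0,:] = [+0.0000 +1.3846 -0.2308]
  T[1,:] = [+0.4737 +0.0000 +1.1579]
  T[2,:] = [+1.2941 +0.3529 +0.0000]
moduli |λ_i(T)| = 1.4675, 1.1779, 1.1779.
spectral radius ρ = 1.4675; 1.4675 > 1 ⇒ diverges.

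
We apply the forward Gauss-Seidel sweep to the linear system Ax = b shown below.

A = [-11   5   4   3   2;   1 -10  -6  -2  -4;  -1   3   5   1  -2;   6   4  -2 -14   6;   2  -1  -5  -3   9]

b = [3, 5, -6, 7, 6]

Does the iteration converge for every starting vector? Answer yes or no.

yes

Write A = D+L+U with D = diag(-11, -10, 5, -14, 9).
GS T = -(D+L)⁻¹U: row 0 first, T[0,1] = -(5)/(-11) = +0.4545; later rows by forward substitution.
  T[0,:] = [+0.0000 +0.4545 +0.3636 +0.2727 +0.1818]
  T[1,:] = [+0.0000 +0.0455 -0.5636 -0.1727 -0.3818]
  T[2,:] = [+0.0000 +0.0636 +0.4109 -0.0418 +0.6655]
  T[3,:] = [+0.0000 +0.1987 -0.0639 +0.0735 +0.3023]
  T[4,:] = [+0.0000 +0.0056 +0.0635 -0.0785 +0.3876]
eigenvalue magnitudes: 0.6057, 0.3171, 0.3171, 0.0853, 0.0000.
ρ(T) = max|λ| = 0.6057; 0.6057 < 1: convergent.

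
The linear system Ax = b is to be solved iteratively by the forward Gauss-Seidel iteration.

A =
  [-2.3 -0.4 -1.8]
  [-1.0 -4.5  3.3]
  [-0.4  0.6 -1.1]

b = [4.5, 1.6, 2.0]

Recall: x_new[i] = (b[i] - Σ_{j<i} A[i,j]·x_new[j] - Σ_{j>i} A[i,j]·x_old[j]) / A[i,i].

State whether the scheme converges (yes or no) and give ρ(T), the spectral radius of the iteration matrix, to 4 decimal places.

yes, ρ = 0.8713

Let D = diag(-2.3, -4.5, -1.1); L, U the strict triangles.
Gauss-Seidel: T = -(D+L)⁻¹U, row 0 first, T[0,1] = -(-0.4)/(-2.3) = -0.1739; later rows by forward substitution.
  T[0,:] = [+0.0000  -0.1739  -0.7826]
  T[1,:] = [+0.0000  +0.0386  +0.9072]
  T[2,:] = [+0.0000  +0.0843  +0.7794]
|eigenvalues of T|: 0.8713, 0.0532, 0.0000.
ρ = 0.8713; 0.8713 < 1, so it converges for any x₀.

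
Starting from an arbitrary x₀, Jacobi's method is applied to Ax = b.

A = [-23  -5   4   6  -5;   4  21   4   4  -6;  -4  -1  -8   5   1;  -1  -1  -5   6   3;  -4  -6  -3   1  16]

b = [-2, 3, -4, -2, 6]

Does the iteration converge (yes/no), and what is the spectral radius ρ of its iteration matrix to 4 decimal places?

Split A = D + L + U, D = diag(-23, 21, -8, 6, 16).
Jacobi: T = -D⁻¹(L+U), T[2,1] = -(-1)/(-8) = -0.1250; T[2,2] = 0.
  T[0,:] = [+0.0000 -0.2174 +0.1739 +0.2609 -0.2174]
  T[1,:] = [-0.1905 +0.0000 -0.1905 -0.1905 +0.2857]
  T[2,:] = [-0.5000 -0.1250 +0.0000 +0.6250 +0.1250]
  T[3,:] = [+0.1667 +0.1667 +0.8333 +0.0000 -0.5000]
  T[4,:] = [+0.2500 +0.3750 +0.1875 -0.0625 +0.0000]
|roots of det(T-λI)|: 0.8661, 0.4979, 0.4979, 0.2101, 0.1144.
ρ(T) = max|λ| = 0.8661; 0.8661 < 1: convergent.

yes, ρ = 0.8661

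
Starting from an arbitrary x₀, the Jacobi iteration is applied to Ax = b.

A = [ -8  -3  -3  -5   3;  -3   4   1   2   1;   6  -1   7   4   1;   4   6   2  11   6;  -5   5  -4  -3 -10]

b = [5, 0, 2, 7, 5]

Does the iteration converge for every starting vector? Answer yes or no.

Diagonal D = diag(-8, 4, 7, 11, -10); L, U strict lower/upper.
Jacobi: T = -D⁻¹(L+U), T[3,2] = -(2)/(11) = -0.1818; T[3,3] = 0.
  T[0,:] = [+0.0000, -0.3750, -0.3750, -0.6250, +0.3750]
  T[1,:] = [+0.7500, +0.0000, -0.2500, -0.5000, -0.2500]
  T[2,:] = [-0.8571, +0.1429, +0.0000, -0.5714, -0.1429]
  T[3,:] = [-0.3636, -0.5455, -0.1818, +0.0000, -0.5455]
  T[4,:] = [-0.5000, +0.5000, -0.4000, -0.3000, +0.0000]
|roots of det(T-λI)|: 1.1411, 0.8580, 0.8038, 0.8038, 0.4930.
spectral radius ρ = 1.1411; 1.1411 > 1, so it fails to converge.

no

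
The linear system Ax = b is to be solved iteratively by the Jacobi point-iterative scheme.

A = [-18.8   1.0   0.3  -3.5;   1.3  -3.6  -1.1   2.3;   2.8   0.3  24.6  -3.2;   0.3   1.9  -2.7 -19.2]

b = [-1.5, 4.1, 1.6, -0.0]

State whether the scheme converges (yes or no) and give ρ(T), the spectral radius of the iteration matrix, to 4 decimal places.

Diagonal D = diag(-18.8, -3.6, 24.6, -19.2); L, U strict lower/upper.
Jacobi T = -D⁻¹(L+U): T[3,2] = -(-2.7)/(-19.2) = -0.1406; T[3,3] = 0.
  T[0,:] = [+0.0000  +0.0532  +0.0160  -0.1862]
  T[1,:] = [+0.3611  +0.0000  -0.3056  +0.6389]
  T[2,:] = [-0.1138  -0.0122  +0.0000  +0.1301]
  T[3,:] = [+0.0156  +0.0990  -0.1406  +0.0000]
moduli |λ_i(T)| = 0.3138, 0.1566, 0.1566, 0.0395.
ρ = 0.3138; 0.3138 < 1, so it converges for any x₀.

yes, ρ = 0.3138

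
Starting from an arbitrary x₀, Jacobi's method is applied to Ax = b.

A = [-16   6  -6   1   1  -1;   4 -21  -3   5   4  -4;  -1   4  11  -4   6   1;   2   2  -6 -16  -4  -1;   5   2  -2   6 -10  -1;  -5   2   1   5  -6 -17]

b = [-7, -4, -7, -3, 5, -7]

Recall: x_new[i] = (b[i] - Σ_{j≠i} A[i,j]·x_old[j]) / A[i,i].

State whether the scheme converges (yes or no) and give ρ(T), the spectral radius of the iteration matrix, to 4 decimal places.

yes, ρ = 0.8538

Diagonal D = diag(-16, -21, 11, -16, -10, -17); L, U strict lower/upper.
Jacobi T = -D⁻¹(L+U): T[1,4] = -(4)/(-21) = +0.1905; T[1,1] = 0.
  T[0,:] = [+0.0000, +0.3750, -0.3750, +0.0625, +0.0625, -0.0625]
  T[1,:] = [+0.1905, +0.0000, -0.1429, +0.2381, +0.1905, -0.1905]
  T[2,:] = [+0.0909, -0.3636, +0.0000, +0.3636, -0.5455, -0.0909]
  T[3,:] = [+0.1250, +0.1250, -0.3750, +0.0000, -0.2500, -0.0625]
  T[4,:] = [+0.5000, +0.2000, -0.2000, +0.6000, +0.0000, -0.1000]
  T[5,:] = [-0.2941, +0.1176, +0.0588, +0.2941, -0.3529, +0.0000]
|roots of det(T-λI)|: 0.8538, 0.6738, 0.6738, 0.2435, 0.2435, 0.0496.
ρ = 0.8538; 0.8538 < 1 ⇒ converges.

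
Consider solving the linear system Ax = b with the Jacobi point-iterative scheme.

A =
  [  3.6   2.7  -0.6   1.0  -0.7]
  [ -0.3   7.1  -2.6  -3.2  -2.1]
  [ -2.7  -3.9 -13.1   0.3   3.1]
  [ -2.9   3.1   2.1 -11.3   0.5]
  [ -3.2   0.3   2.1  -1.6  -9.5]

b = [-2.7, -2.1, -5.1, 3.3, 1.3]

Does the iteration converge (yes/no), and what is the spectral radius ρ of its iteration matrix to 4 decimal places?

Let D = diag(3.6, 7.1, -13.1, -11.3, -9.5); L, U the strict triangles.
Jacobi T = -D⁻¹(L+U): T[1,4] = -(-2.1)/(7.1) = +0.2958; T[1,1] = 0.
  T[0,:] = [+0.0000 -0.7500 +0.1667 -0.2778 +0.1944]
  T[1,:] = [+0.0423 +0.0000 +0.3662 +0.4507 +0.2958]
  T[2,:] = [-0.2061 -0.2977 +0.0000 +0.0229 +0.2366]
  T[3,:] = [-0.2566 +0.2743 +0.1858 +0.0000 +0.0442]
  T[4,:] = [-0.3368 +0.0316 +0.2211 -0.1684 +0.0000]
eigenvalue magnitudes: 0.6566, 0.5429, 0.5429, 0.3332, 0.0600.
ρ = 0.6566; 0.6566 < 1, so it converges for any x₀.

yes, ρ = 0.6566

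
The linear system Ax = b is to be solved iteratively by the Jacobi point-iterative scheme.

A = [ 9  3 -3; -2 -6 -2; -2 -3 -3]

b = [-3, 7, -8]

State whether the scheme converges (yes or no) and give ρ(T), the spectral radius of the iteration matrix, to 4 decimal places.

Let D = diag(9, -6, -3); L, U the strict triangles.
Jacobi: T = -D⁻¹(L+U), T[0,1] = -(3)/(9) = -0.3333; T[0,0] = 0.
  T[0,:] = [+0.0000 -0.3333 +0.3333]
  T[1,:] = [-0.3333 +0.0000 -0.3333]
  T[2,:] = [-0.6667 -1.0000 +0.0000]
|λ(T)| sorted: 0.5393, 0.3333, 0.2060.
ρ(T) = max|λ| = 0.5393; 0.5393 < 1, so it converges for any x₀.

yes, ρ = 0.5393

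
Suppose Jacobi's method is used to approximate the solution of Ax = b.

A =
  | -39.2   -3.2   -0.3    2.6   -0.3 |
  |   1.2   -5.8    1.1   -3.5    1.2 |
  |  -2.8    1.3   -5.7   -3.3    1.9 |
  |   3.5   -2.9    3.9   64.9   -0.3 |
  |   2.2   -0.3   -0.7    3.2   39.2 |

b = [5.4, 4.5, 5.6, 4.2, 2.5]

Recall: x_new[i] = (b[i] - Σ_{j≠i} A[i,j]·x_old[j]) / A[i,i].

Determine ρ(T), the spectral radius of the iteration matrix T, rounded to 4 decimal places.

Diagonal D = diag(-39.2, -5.8, -5.7, 64.9, 39.2); L, U strict lower/upper.
Jacobi T = -D⁻¹(L+U): T[1,2] = -(1.1)/(-5.8) = +0.1897; T[1,1] = 0.
  T[0,:] = [+0.0000, -0.0816, -0.0077, +0.0663, -0.0077]
  T[1,:] = [+0.2069, +0.0000, +0.1897, -0.6034, +0.2069]
  T[2,:] = [-0.4912, +0.2281, +0.0000, -0.5789, +0.3333]
  T[3,:] = [-0.0539, +0.0447, -0.0601, +0.0000, +0.0046]
  T[4,:] = [-0.0561, +0.0077, +0.0179, -0.0816, +0.0000]
|roots of det(T-λI)|: 0.3231, 0.1742, 0.1742, 0.1419, 0.0474.
spectral radius ρ = 0.3231; 0.3231 < 1: convergent.

0.3231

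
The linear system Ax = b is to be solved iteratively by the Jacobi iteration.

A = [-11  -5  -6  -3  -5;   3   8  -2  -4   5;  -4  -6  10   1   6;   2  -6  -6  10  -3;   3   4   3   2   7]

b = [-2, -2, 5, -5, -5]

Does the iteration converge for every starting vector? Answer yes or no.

A = D + L + U where D = diag(-11, 8, 10, 10, 7).
Jacobi T = -D⁻¹(L+U): T[3,0] = -(2)/(10) = -0.2000; T[3,3] = 0.
  T[0,:] = [+0.0000  -0.4545  -0.5455  -0.2727  -0.4545]
  T[1,:] = [-0.3750  +0.0000  +0.2500  +0.5000  -0.6250]
  T[2,:] = [+0.4000  +0.6000  +0.0000  -0.1000  -0.6000]
  T[3,:] = [-0.2000  +0.6000  +0.6000  +0.0000  +0.3000]
  T[4,:] = [-0.4286  -0.5714  -0.4286  -0.2857  +0.0000]
moduli |λ_i(T)| = 1.1669, 0.6121, 0.6121, 0.2871, 0.2329.
ρ = 1.1669; 1.1669 > 1: divergent.

no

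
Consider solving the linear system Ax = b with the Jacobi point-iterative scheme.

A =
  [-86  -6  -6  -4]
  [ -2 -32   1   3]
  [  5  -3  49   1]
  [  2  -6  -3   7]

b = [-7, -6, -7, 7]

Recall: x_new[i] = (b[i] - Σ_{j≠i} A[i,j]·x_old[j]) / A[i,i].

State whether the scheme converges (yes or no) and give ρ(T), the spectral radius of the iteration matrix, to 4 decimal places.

Let D = diag(-86, -32, 49, 7); L, U the strict triangles.
Jacobi: T = -D⁻¹(L+U), T[1,2] = -(1)/(-32) = +0.0312; T[1,1] = 0.
  T[0,:] = [+0.0000, -0.0698, -0.0698, -0.0465]
  T[1,:] = [-0.0625, +0.0000, +0.0312, +0.0938]
  T[2,:] = [-0.1020, +0.0612, +0.0000, -0.0204]
  T[3,:] = [-0.2857, +0.8571, +0.4286, +0.0000]
moduli |λ_i(T)| = 0.3492, 0.2541, 0.1001, 0.0050.
ρ = 0.3492; 0.3492 < 1 ⇒ converges.

yes, ρ = 0.3492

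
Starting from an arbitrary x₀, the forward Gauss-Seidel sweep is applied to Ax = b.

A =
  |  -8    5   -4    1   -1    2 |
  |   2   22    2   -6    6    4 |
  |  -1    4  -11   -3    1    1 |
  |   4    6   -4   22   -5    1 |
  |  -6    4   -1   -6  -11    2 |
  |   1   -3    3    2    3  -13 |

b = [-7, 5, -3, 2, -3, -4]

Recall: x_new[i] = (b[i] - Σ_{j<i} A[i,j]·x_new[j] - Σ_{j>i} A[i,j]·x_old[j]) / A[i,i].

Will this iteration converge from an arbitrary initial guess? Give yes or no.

Split A = D + L + U, D = diag(-8, 22, -11, 22, -11, -13).
GS T = -(D+L)⁻¹U: row 0 first, T[0,2] = -(-4)/(-8) = -0.5000; later rows by forward substitution.
  T[0,:] = [+0.0000 +0.6250 -0.5000 +0.1250 -0.1250 +0.2500]
  T[1,:] = [+0.0000 -0.0568 -0.0455 +0.2614 -0.2614 -0.2045]
  T[2,:] = [+0.0000 -0.0775 +0.0289 -0.1890 +0.0072 -0.0062]
  T[3,:] = [+0.0000 -0.1122 +0.1086 -0.1284 +0.3226 -0.0363]
  T[4,:] = [+0.0000 -0.2933 +0.1944 +0.1141 -0.2035 -0.0086]
  T[5,:] = [+0.0000 -0.0416 +0.0403 -0.0878 +0.0550 +0.0574]
moduli |λ_i(T)| = 0.5248, 0.2488, 0.2488, 0.0627, 0.0242, 0.0000.
ρ(T) = max|λ| = 0.5248; 0.5248 < 1: convergent.

yes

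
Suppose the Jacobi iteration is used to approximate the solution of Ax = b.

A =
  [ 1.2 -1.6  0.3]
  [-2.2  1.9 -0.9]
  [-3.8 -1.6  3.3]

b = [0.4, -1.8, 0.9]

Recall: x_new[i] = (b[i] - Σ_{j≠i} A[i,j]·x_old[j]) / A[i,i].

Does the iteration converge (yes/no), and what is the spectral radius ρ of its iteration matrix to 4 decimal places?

Write A = D+L+U with D = diag(1.2, 1.9, 3.3).
Jacobi T = -D⁻¹(L+U): T[0,1] = -(-1.6)/(1.2) = +1.3333; T[0,0] = 0.
  T[0,:] = [+0.0000 +1.3333 -0.2500]
  T[1,:] = [+1.1579 +0.0000 +0.4737]
  T[2,:] = [+1.1515 +0.4848 +0.0000]
moduli |λ_i(T)| = 1.3821, 0.9211, 0.4610.
ρ = 1.3821; 1.3821 > 1, so it fails to converge.

no, ρ = 1.3821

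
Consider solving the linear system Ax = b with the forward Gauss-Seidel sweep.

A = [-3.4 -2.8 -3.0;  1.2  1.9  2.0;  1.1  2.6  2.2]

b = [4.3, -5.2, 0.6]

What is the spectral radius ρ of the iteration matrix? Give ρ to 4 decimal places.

1.1791

Diagonal D = diag(-3.4, 1.9, 2.2); L, U strict lower/upper.
Gauss-Seidel: T = -(D+L)⁻¹U, row 0 first, T[0,2] = -(-3)/(-3.4) = -0.8824; later rows by forward substitution.
  T[0,:] = [+0.0000 -0.8235 -0.8824]
  T[1,:] = [+0.0000 +0.5201 -0.4954]
  T[2,:] = [+0.0000 -0.2029 +1.0266]
|roots of det(T-λI)|: 1.1791, 0.3676, 0.0000.
ρ = 1.1791; 1.1791 > 1: divergent.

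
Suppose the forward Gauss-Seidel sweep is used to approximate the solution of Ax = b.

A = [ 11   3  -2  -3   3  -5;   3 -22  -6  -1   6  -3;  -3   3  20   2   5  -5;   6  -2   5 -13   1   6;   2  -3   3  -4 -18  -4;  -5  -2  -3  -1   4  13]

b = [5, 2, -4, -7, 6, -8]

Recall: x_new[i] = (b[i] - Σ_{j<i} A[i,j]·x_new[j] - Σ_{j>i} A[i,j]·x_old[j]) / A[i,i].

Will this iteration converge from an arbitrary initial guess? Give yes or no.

Split A = D + L + U, D = diag(11, -22, 20, -13, -18, 13).
GS T = -(D+L)⁻¹U: row 0 first, T[0,4] = -(3)/(11) = -0.2727; later rows by forward substitution.
  T[0,:] = [+0.0000, -0.2727, +0.1818, +0.2727, -0.2727, +0.4545]
  T[1,:] = [+0.0000, -0.0372, -0.2479, -0.0083, +0.2355, -0.0744]
  T[2,:] = [+0.0000, -0.0353, +0.0645, -0.0579, -0.3262, +0.3293]
  T[3,:] = [+0.0000, -0.1337, +0.1469, +0.1049, -0.2107, +0.8094]
  T[4,:] = [+0.0000, -0.0003, +0.0396, -0.0013, -0.0771, -0.2843]
  T[5,:] = [+0.0000, -0.1290, +0.0458, +0.0987, -0.1364, +0.3891]
eigenvalue magnitudes: 0.6898, 0.1807, 0.1807, 0.1344, 0.0161, 0.0000.
spectral radius ρ = 0.6898; 0.6898 < 1: convergent.

yes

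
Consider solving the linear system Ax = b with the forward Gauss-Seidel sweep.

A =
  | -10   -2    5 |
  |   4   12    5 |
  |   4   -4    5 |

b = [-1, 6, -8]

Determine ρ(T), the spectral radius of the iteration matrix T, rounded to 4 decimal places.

Let D = diag(-10, 12, 5); L, U the strict triangles.
T_GS = -(D+L)⁻¹U: row 0 first, T[0,1] = -(-2)/(-10) = -0.2000; later rows by forward substitution.
  T[0,:] = [+0.0000, -0.2000, +0.5000]
  T[1,:] = [+0.0000, +0.0667, -0.5833]
  T[2,:] = [+0.0000, +0.2133, -0.8667]
|roots of det(T-λI)|: 0.7055, 0.0945, 0.0000.
ρ = 0.7055; 0.7055 < 1, so it converges for any x₀.

0.7055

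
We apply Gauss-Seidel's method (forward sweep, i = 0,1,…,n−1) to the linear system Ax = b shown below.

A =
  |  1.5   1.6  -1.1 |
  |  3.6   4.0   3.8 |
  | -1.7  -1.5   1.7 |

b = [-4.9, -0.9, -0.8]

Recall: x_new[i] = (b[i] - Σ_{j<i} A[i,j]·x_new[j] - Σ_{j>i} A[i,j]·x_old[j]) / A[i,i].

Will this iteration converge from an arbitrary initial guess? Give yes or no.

no

Write A = D+L+U with D = diag(1.5, 4, 1.7).
GS T = -(D+L)⁻¹U: row 0 first, T[0,1] = -(1.6)/(1.5) = -1.0667; later rows by forward substitution.
  T[0,:] = [+0.0000 -1.0667 +0.7333]
  T[1,:] = [+0.0000 +0.9600 -1.6100]
  T[2,:] = [+0.0000 -0.2196 -0.6873]
|roots of det(T-λI)|: 1.1522, 0.8795, 0.0000.
ρ(T) = max|λ| = 1.1522; 1.1522 > 1 ⇒ diverges.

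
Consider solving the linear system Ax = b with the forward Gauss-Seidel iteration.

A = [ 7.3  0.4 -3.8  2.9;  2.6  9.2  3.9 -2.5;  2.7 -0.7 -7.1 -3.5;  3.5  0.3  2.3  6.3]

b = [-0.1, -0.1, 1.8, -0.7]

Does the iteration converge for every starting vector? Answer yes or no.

yes

Split A = D + L + U, D = diag(7.3, 9.2, -7.1, 6.3).
GS T = -(D+L)⁻¹U: row 0 first, T[0,1] = -(0.4)/(7.3) = -0.0548; later rows by forward substitution.
  T[0,:] = [+0.0000, -0.0548, +0.5205, -0.3973]
  T[1,:] = [+0.0000, +0.0155, -0.5710, +0.3840]
  T[2,:] = [+0.0000, -0.0224, +0.2543, -0.6819]
  T[3,:] = [+0.0000, +0.0379, -0.3548, +0.4514]
|eigenvalues of T|: 0.8904, 0.0890, 0.0803, 0.0000.
ρ = 0.8904; 0.8904 < 1 ⇒ converges.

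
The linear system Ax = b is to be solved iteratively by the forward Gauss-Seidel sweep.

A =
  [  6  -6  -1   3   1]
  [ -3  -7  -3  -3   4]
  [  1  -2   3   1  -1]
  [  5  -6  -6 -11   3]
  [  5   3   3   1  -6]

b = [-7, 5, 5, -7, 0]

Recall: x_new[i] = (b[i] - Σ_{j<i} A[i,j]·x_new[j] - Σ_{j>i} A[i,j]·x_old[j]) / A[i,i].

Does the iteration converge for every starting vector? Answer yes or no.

no

Diagonal D = diag(6, -7, 3, -11, -6); L, U strict lower/upper.
Gauss-Seidel: T = -(D+L)⁻¹U, row 0 first, T[0,3] = -(3)/(6) = -0.5000; later rows by forward substitution.
  T[0,:] = [+0.0000 +1.0000 +0.1667 -0.5000 -0.1667]
  T[1,:] = [+0.0000 -0.4286 -0.5000 -0.2143 +0.6429]
  T[2,:] = [+0.0000 -0.6190 -0.3889 -0.3095 +0.8175]
  T[3,:] = [+0.0000 +1.0260 +0.5606 +0.0584 -0.5996]
  T[4,:] = [+0.0000 +0.4805 -0.2121 -0.6688 +0.4913]
moduli |λ_i(T)| = 1.1429, 0.4249, 0.4249, 0.1574, 0.0000.
spectral radius ρ = 1.1429; 1.1429 > 1: divergent.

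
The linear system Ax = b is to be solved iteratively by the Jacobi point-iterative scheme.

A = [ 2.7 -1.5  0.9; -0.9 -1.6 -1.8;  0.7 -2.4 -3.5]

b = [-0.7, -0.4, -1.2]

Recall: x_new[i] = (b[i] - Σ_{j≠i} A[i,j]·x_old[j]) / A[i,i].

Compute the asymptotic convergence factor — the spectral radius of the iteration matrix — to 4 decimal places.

0.8344

Write A = D+L+U with D = diag(2.7, -1.6, -3.5).
Jacobi: T = -D⁻¹(L+U), T[2,0] = -(0.7)/(-3.5) = +0.2000; T[2,2] = 0.
  T[0,:] = [+0.0000 +0.5556 -0.3333]
  T[1,:] = [-0.5625 +0.0000 -1.1250]
  T[2,:] = [+0.2000 -0.6857 +0.0000]
|λ(T)| sorted: 0.8344, 0.5513, 0.5513.
ρ(T) = max|λ| = 0.8344; 0.8344 < 1: convergent.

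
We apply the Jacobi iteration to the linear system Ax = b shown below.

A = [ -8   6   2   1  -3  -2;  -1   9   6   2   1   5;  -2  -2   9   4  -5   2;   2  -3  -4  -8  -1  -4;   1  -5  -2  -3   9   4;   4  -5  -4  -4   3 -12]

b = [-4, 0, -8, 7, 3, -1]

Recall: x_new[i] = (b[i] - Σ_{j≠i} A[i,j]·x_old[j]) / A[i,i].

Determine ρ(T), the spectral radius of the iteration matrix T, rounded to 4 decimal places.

1.3149

Write A = D+L+U with D = diag(-8, 9, 9, -8, 9, -12).
T_J = -D⁻¹(L+U): T[3,2] = -(-4)/(-8) = -0.5000; T[3,3] = 0.
  T[0,:] = [+0.0000  +0.7500  +0.2500  +0.1250  -0.3750  -0.2500]
  T[1,:] = [+0.1111  +0.0000  -0.6667  -0.2222  -0.1111  -0.5556]
  T[2,:] = [+0.2222  +0.2222  +0.0000  -0.4444  +0.5556  -0.2222]
  T[3,:] = [+0.2500  -0.3750  -0.5000  +0.0000  -0.1250  -0.5000]
  T[4,:] = [-0.1111  +0.5556  +0.2222  +0.3333  +0.0000  -0.4444]
  T[5,:] = [+0.3333  -0.4167  -0.3333  -0.3333  +0.2500  +0.0000]
moduli |λ_i(T)| = 1.3149, 0.7325, 0.7325, 0.2298, 0.2298, 0.1991.
spectral radius ρ = 1.3149; 1.3149 > 1, so it fails to converge.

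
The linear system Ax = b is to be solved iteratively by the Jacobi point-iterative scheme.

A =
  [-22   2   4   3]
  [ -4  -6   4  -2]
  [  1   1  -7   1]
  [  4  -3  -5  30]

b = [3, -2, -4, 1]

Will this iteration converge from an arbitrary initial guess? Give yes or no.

Split A = D + L + U, D = diag(-22, -6, -7, 30).
Jacobi T = -D⁻¹(L+U): T[2,1] = -(1)/(-7) = +0.1429; T[2,2] = 0.
  T[0,:] = [+0.0000  +0.0909  +0.1818  +0.1364]
  T[1,:] = [-0.6667  +0.0000  +0.6667  -0.3333]
  T[2,:] = [+0.1429  +0.1429  +0.0000  +0.1429]
  T[3,:] = [-0.1333  +0.1000  +0.1667  +0.0000]
eigenvalue magnitudes: 0.2899, 0.1893, 0.1893, 0.0695.
ρ = 0.2899; 0.2899 < 1 ⇒ converges.

yes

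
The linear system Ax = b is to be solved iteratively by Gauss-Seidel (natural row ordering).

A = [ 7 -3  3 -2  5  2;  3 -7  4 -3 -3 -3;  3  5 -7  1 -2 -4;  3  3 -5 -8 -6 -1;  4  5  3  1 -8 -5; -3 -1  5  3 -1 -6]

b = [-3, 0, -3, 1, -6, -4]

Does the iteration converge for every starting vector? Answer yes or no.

Split A = D + L + U, D = diag(7, -7, -7, -8, -8, -6).
GS T = -(D+L)⁻¹U: row 0 first, T[0,4] = -(5)/(7) = -0.7143; later rows by forward substitution.
  T[0,:] = [+0.0000, +0.4286, -0.4286, +0.2857, -0.7143, -0.2857]
  T[1,:] = [+0.0000, +0.1837, +0.3878, -0.3061, -0.7347, -0.5510]
  T[2,:] = [+0.0000, +0.3149, +0.0933, +0.0466, -1.1166, -1.0875]
  T[3,:] = [+0.0000, +0.0328, -0.0736, -0.0368, -0.5955, +0.2409]
  T[4,:] = [+0.0000, +0.4513, +0.0538, -0.0356, -1.3095, -1.4899]
  T[5,:] = [+0.0000, -0.0413, +0.1816, -0.0654, -0.5304, -0.3028]
eigenvalue magnitudes: 1.5905, 0.3485, 0.3282, 0.3282, 0.1374, 0.0000.
spectral radius ρ = 1.5905; 1.5905 > 1 ⇒ diverges.

no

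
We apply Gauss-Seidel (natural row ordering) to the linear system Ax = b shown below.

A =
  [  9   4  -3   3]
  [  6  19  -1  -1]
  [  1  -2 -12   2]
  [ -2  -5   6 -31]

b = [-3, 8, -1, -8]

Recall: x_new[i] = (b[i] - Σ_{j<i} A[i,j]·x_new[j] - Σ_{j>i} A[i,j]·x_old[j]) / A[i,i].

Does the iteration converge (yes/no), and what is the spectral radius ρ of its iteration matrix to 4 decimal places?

yes, ρ = 0.1633

A = D + L + U where D = diag(9, 19, -12, -31).
Gauss-Seidel: T = -(D+L)⁻¹U, row 0 first, T[0,2] = -(-3)/(9) = +0.3333; later rows by forward substitution.
  T[0,:] = [+0.0000 -0.4444 +0.3333 -0.3333]
  T[1,:] = [+0.0000 +0.1404 -0.0526 +0.1579]
  T[2,:] = [+0.0000 -0.0604 +0.0365 +0.1126]
  T[3,:] = [+0.0000 -0.0057 -0.0059 +0.0178]
eigenvalue magnitudes: 0.1633, 0.0392, 0.0392, 0.0000.
ρ = 0.1633; 0.1633 < 1: convergent.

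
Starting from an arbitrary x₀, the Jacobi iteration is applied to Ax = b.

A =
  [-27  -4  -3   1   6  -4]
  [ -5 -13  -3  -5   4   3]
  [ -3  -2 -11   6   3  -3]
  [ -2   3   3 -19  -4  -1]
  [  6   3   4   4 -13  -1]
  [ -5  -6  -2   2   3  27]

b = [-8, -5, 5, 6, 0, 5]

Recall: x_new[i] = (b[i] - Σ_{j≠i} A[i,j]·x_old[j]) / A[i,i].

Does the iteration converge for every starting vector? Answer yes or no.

Write A = D+L+U with D = diag(-27, -13, -11, -19, -13, 27).
Jacobi T = -D⁻¹(L+U): T[0,5] = -(-4)/(-27) = -0.1481; T[0,0] = 0.
  T[0,:] = [+0.0000 -0.1481 -0.1111 +0.0370 +0.2222 -0.1481]
  T[1,:] = [-0.3846 +0.0000 -0.2308 -0.3846 +0.3077 +0.2308]
  T[2,:] = [-0.2727 -0.1818 +0.0000 +0.5455 +0.2727 -0.2727]
  T[3,:] = [-0.1053 +0.1579 +0.1579 +0.0000 -0.2105 -0.0526]
  T[4,:] = [+0.4615 +0.2308 +0.3077 +0.3077 +0.0000 -0.0769]
  T[5,:] = [+0.1852 +0.2222 +0.0741 -0.0741 -0.1111 +0.0000]
|roots of det(T-λI)|: 0.6909, 0.3913, 0.3913, 0.2862, 0.1552, 0.1552.
ρ(T) = max|λ| = 0.6909; 0.6909 < 1, so it converges for any x₀.

yes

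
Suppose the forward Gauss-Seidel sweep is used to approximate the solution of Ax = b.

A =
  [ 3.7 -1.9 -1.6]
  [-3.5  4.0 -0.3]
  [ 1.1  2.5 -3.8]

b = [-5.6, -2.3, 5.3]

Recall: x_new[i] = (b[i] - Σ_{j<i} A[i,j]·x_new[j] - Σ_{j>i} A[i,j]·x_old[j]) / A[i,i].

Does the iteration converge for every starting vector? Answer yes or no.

Diagonal D = diag(3.7, 4, -3.8); L, U strict lower/upper.
Gauss-Seidel: T = -(D+L)⁻¹U, row 0 first, T[0,2] = -(-1.6)/(3.7) = +0.4324; later rows by forward substitution.
  T[0,:] = [+0.0000, +0.5135, +0.4324]
  T[1,:] = [+0.0000, +0.4493, +0.4534]
  T[2,:] = [+0.0000, +0.4443, +0.4235]
|λ(T)| sorted: 0.8854, 0.0126, 0.0000.
ρ(T) = max|λ| = 0.8854; 0.8854 < 1 ⇒ converges.

yes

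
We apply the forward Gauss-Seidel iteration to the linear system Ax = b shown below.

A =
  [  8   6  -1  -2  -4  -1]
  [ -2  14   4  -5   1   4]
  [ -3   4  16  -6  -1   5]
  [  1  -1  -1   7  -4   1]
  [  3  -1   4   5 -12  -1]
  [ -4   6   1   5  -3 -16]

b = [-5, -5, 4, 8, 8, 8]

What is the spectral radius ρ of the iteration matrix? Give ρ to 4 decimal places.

Let D = diag(8, 14, 16, 7, -12, -16); L, U the strict triangles.
T_GS = -(D+L)⁻¹U: row 0 first, T[0,3] = -(-2)/(8) = +0.2500; later rows by forward substitution.
  T[0,:] = [+0.0000  -0.7500  +0.1250  +0.2500  +0.5000  +0.1250]
  T[1,:] = [+0.0000  -0.1071  -0.2679  +0.3929  +0.0000  -0.2679]
  T[2,:] = [+0.0000  -0.1138  +0.0904  +0.3237  +0.1562  -0.2221]
  T[3,:] = [+0.0000  +0.0756  -0.0432  +0.0666  +0.5223  -0.2307]
  T[4,:] = [+0.0000  -0.1850  +0.0657  +0.1654  +0.3947  -0.1999]
  T[5,:] = [+0.0000  +0.1985  -0.1519  +0.0949  -0.0260  -0.1802]
eigenvalue magnitudes: 0.5859, 0.3673, 0.2068, 0.2068, 0.1039, 0.0000.
spectral radius ρ = 0.5859; 0.5859 < 1, so it converges for any x₀.

0.5859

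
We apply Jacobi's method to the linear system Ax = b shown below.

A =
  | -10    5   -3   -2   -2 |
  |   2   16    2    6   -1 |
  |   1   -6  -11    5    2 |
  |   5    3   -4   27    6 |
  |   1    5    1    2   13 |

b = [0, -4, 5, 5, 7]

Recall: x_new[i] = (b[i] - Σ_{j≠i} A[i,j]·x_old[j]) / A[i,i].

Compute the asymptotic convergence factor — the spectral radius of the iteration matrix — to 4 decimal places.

0.5228

Let D = diag(-10, 16, -11, 27, 13); L, U the strict triangles.
T_J = -D⁻¹(L+U): T[2,0] = -(1)/(-11) = +0.0909; T[2,2] = 0.
  T[0,:] = [+0.0000 +0.5000 -0.3000 -0.2000 -0.2000]
  T[1,:] = [-0.1250 +0.0000 -0.1250 -0.3750 +0.0625]
  T[2,:] = [+0.0909 -0.5455 +0.0000 +0.4545 +0.1818]
  T[3,:] = [-0.1852 -0.1111 +0.1481 +0.0000 -0.2222]
  T[4,:] = [-0.0769 -0.3846 -0.0769 -0.1538 +0.0000]
eigenvalue magnitudes: 0.5228, 0.2810, 0.2810, 0.2714, 0.2714.
ρ = 0.5228; 0.5228 < 1: convergent.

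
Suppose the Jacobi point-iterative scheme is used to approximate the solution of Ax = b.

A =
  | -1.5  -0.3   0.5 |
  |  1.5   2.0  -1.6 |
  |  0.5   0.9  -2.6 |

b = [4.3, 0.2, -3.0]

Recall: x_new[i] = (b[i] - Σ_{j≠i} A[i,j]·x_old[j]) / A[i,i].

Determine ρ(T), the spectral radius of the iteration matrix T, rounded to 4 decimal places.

Write A = D+L+U with D = diag(-1.5, 2, -2.6).
T_J = -D⁻¹(L+U): T[0,1] = -(-0.3)/(-1.5) = -0.2000; T[0,0] = 0.
  T[0,:] = [+0.0000  -0.2000  +0.3333]
  T[1,:] = [-0.7500  +0.0000  +0.8000]
  T[2,:] = [+0.1923  +0.3462  +0.0000]
|roots of det(T-λI)|: 0.7987, 0.5116, 0.2871.
spectral radius ρ = 0.7987; 0.7987 < 1 ⇒ converges.

0.7987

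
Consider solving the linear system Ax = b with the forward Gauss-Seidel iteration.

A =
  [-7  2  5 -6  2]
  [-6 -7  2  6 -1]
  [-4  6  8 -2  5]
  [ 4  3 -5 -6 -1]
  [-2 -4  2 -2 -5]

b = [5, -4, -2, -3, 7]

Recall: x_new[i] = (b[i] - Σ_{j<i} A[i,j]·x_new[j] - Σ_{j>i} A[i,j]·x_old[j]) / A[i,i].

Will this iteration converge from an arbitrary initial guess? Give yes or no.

Let D = diag(-7, -7, 8, -6, -5); L, U the strict triangles.
T_GS = -(D+L)⁻¹U: row 0 first, T[0,1] = -(2)/(-7) = +0.2857; later rows by forward substitution.
  T[0,:] = [+0.0000, +0.2857, +0.7143, -0.8571, +0.2857]
  T[1,:] = [+0.0000, -0.2449, -0.3265, +1.5918, -0.3878]
  T[2,:] = [+0.0000, +0.3265, +0.6020, -1.3724, -0.1913]
  T[3,:] = [+0.0000, -0.2041, -0.1888, +1.3682, -0.0106]
  T[4,:] = [+0.0000, +0.2939, +0.2918, -2.0269, +0.1236]
|roots of det(T-λI)|: 1.1853, 0.4704, 0.2052, 0.0119, 0.0000.
ρ(T) = max|λ| = 1.1853; 1.1853 > 1, so it fails to converge.

no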